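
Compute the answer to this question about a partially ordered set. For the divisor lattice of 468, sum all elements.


sigma(n) = sum of divisors.
Divisors of 468: [1, 2, 3, 4, 6, 9, 12, 13, 18, 26, 36, 39, 52, 78, 117, 156, 234, 468]
Sum = 1274


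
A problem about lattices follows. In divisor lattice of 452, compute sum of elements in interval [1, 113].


Interval [1,113] in divisors of 452: [1, 113]
Sum = 114


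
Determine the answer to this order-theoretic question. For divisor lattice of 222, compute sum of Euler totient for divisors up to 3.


Divisors of 222 up to 3: [1, 2, 3]
phi values: [1, 1, 2]
Sum = 4


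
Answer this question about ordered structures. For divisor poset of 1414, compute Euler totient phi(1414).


phi(n) = n * prod_{p|n} (1 - 1/p).
Prime divisors of 1414: [2, 7, 101]
phi(1414) = 1414 * (1 - 1/2) * (1 - 1/7) * (1 - 1/101)
phi(1414) = 600


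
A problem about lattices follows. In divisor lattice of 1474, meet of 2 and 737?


In a divisor lattice, meet = gcd (greatest common divisor).
By Euclidean algorithm or factoring: gcd(2,737) = 1


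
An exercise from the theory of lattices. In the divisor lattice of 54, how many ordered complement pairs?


Complement pair (a,b): a meet b = bottom, a join b = top.
Here: gcd(a,b)=1 and lcm(a,b)=54, i.e. a*b=54 with a,b coprime.
Pairs found: (1,54), (2,27), (27,2), (54,1)
Total ordered pairs: 4


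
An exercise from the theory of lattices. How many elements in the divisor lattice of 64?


Divisors of 64: [1, 2, 4, 8, 16, 32, 64]
Count: 7


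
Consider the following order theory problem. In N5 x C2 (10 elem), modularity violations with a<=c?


Modular law: if a <= c then a v (b ^ c) = (a v b) ^ c.
Check all triples (a,b,c) with a <= c among 10 elements.
  e.g. a=(a,0), b=(c,0), c=(b,0): lhs=(a,0) != rhs=(b,0)
  e.g. a=(a,0), b=(c,1), c=(b,0): lhs=(a,0) != rhs=(b,0)
Total violating triples: 6


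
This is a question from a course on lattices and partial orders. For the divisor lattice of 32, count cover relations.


A cover relation a -< b holds when a < b with no c strictly between.
Cover relations:
  1 -< 2
  2 -< 4
  4 -< 8
  8 -< 16
  16 -< 32
Total: 5


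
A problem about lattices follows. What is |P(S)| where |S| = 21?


Power set = 2^n.
2^21 = 2097152


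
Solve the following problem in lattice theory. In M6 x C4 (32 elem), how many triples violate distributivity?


Distributive law: a ^ (b v c) = (a ^ b) v (a ^ c).
Check all 32^3 = 32768 ordered triples (a,b,c).
  e.g. a=(a1,0), b=(a2,0), c=(a3,0): lhs=(a1,0) != rhs=(0,0)
  e.g. a=(a1,0), b=(a2,0), c=(a3,1): lhs=(a1,0) != rhs=(0,0)
Total violating triples: 7680


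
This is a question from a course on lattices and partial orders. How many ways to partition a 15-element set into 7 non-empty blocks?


S(n,k) = k*S(n-1,k) + S(n-1,k-1).
S(14,7) = 49329280, S(14,6) = 63436373
S(15,7) = 7*49329280 + 63436373 = 345304960 + 63436373
S(15,7) = 408741333


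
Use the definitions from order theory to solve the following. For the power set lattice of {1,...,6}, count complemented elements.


An element a is complemented if some b has a meet b = bottom, a join b = top.
every subset A has complement S\A, so all elements are complemented.
Complemented elements: {}, {1}, {2}, {3}, {4}, {5}, ... (58 more)
Count: 64


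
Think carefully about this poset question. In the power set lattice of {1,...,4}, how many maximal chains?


A maximal chain goes from the minimum element to a maximal element via cover relations.
Counting all min-to-max paths in the cover graph.
Total maximal chains: 24


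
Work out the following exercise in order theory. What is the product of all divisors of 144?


Divisors of 144: [1, 2, 3, 4, 6, 8, 9, 12, 16, 18, 24, 36, 48, 72, 144]
Product = n^(d(n)/2) = 144^(15/2)
Product = 15407021574586368


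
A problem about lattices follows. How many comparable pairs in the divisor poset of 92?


A comparable pair {a,b} has a < b or b < a in the order.
Count unordered pairs where one element is strictly below the other.
Examples: {1,2}, {1,4}, {1,23}, {1,46}, ...
Total comparable pairs: 12


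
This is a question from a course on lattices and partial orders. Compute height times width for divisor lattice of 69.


Height = length of longest chain minus 1; width = size of largest antichain.
A maximum chain: 1 | 23 | 69  (height 2).
A maximum antichain: {3, 23}  (width 2).
Product = 2 * 2 = 4


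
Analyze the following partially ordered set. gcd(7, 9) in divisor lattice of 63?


Meet=gcd.
gcd(7,9)=1


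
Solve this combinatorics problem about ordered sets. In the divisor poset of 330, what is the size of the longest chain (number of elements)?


A chain is a totally ordered subset; we count the number of elements in a maximum chain.
Compute, for each element x, the size of the longest chain ending at x:
  1: 1
  2: 2
  3: 2
  5: 2
  11: 2
  6: 3
  ...
A maximum chain: 1 < 2 < 6 < 30 < 330
Number of elements in the longest chain: 5


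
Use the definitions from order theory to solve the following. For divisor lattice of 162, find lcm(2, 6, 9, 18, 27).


In a divisor lattice, join = lcm (least common multiple).
Compute lcm iteratively: start with first element, then lcm(current, next).
Elements: [2, 6, 9, 18, 27]
lcm(2,6) = 6
lcm(6,9) = 18
lcm(18,18) = 18
lcm(18,27) = 54
Final lcm = 54


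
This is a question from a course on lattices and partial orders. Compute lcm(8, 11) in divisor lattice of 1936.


In a divisor lattice, join = lcm (least common multiple).
gcd(8,11) = 1
lcm(8,11) = 8*11/gcd = 88/1 = 88


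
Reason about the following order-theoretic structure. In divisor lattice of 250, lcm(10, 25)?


Join=lcm.
gcd(10,25)=5
lcm=50


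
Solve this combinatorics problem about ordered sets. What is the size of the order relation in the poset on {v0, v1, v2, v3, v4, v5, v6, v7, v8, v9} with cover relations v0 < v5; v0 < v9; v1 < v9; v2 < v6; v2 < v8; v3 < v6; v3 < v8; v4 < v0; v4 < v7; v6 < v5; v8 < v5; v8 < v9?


The order relation is {(a,b) : a <= b}, reflexive so it includes (a,a).
Examples: (v0,v0), (v0,v5), (v0,v9), (v1,v1), (v1,v9), ...
Total ordered pairs: 28


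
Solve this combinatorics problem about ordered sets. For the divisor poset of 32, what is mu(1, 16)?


In a divisor lattice, mu(a,b) = mu(b/a) where mu is the classical Mobius function.
b/a = 16/1 = 16
Prime factorization of 16: primes [2]
16 is not squarefree, so mu(16) = 0


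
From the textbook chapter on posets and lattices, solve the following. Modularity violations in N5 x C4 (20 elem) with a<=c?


Modular law: if a <= c then a v (b ^ c) = (a v b) ^ c.
Check all triples (a,b,c) with a <= c among 20 elements.
  e.g. a=(a,0), b=(c,0), c=(b,0): lhs=(a,0) != rhs=(b,0)
  e.g. a=(a,0), b=(c,1), c=(b,0): lhs=(a,0) != rhs=(b,0)
Total violating triples: 40


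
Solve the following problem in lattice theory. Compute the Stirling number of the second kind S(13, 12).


S(n,k) = k*S(n-1,k) + S(n-1,k-1).
S(12,12) = 1, S(12,11) = 66
S(13,12) = 12*1 + 66 = 12 + 66
S(13,12) = 78


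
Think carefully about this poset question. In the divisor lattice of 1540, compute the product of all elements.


Divisors of 1540: [1, 2, 4, 5, 7, 10, 11, 14, 20, 22, 28, 35, 44, 55, 70, 77, 110, 140, 154, 220, 308, 385, 770, 1540]
Product = n^(d(n)/2) = 1540^(24/2)
Product = 177929783385962838621884416000000000000


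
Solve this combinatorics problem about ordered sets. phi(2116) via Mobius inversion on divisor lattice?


phi(n) = n * prod_{p|n} (1 - 1/p).
Prime divisors of 2116: [2, 23]
phi(2116) = 2116 * (1 - 1/2) * (1 - 1/23)
phi(2116) = 1012


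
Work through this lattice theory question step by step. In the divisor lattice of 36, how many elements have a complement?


An element a is complemented if some b has a meet b = bottom, a join b = top.
a is complemented iff gcd(a, n/a)=1, i.e. a is a unitary divisor of 36.
Complemented elements: 1, 4, 9, 36
Count: 4


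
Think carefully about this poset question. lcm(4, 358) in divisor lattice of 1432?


Join=lcm.
gcd(4,358)=2
lcm=716


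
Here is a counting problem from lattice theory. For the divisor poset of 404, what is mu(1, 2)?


In a divisor lattice, mu(a,b) = mu(b/a) where mu is the classical Mobius function.
b/a = 2/1 = 2
Prime factorization of 2: primes [2]
2 is squarefree with 1 prime factor(s), so mu(2) = (-1)^1 = -1


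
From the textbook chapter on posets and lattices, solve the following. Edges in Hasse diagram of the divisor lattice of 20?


A cover relation a -< b holds when a < b with no c strictly between.
Cover relations:
  1 -< 2
  1 -< 5
  2 -< 4
  2 -< 10
  4 -< 20
  5 -< 10
  10 -< 20
Total: 7


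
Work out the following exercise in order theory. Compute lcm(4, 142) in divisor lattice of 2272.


In a divisor lattice, join = lcm (least common multiple).
gcd(4,142) = 2
lcm(4,142) = 4*142/gcd = 568/2 = 284


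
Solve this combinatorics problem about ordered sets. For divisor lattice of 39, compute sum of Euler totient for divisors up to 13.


Divisors of 39 up to 13: [1, 3, 13]
phi values: [1, 2, 12]
Sum = 15


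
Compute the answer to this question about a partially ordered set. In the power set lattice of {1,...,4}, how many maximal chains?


A maximal chain goes from the minimum element to a maximal element via cover relations.
Counting all min-to-max paths in the cover graph.
Total maximal chains: 24


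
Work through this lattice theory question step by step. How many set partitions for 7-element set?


B(n) = number of set partitions of an n-element set.
B(n) satisfies the recurrence: B(n+1) = sum_k C(n,k)*B(k).
B(7) = 877


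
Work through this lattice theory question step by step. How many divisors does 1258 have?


Divisors of 1258: [1, 2, 17, 34, 37, 74, 629, 1258]
Count: 8


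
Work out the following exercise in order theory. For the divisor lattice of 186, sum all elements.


sigma(n) = sum of divisors.
Divisors of 186: [1, 2, 3, 6, 31, 62, 93, 186]
Sum = 384


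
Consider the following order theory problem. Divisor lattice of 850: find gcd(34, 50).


In a divisor lattice, meet = gcd (greatest common divisor).
By Euclidean algorithm or factoring: gcd(34,50) = 2


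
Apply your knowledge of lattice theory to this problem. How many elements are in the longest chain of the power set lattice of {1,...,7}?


A chain is a totally ordered subset; we count the number of elements in a maximum chain.
Compute, for each element x, the size of the longest chain ending at x:
  {}: 1
  {1}: 2
  {2}: 2
  {3}: 2
  {4}: 2
  {5}: 2
  ...
A maximum chain: {} < {1} < {1,2} < {1,2,3} < {1,2,3,4} < {1,2,3,4,5} < {1,2,3,4,5,6} < {1,2,3,4,5,6,7}
Number of elements in the longest chain: 8


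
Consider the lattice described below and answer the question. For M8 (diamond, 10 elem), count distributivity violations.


Distributive law: a ^ (b v c) = (a ^ b) v (a ^ c).
Check all 10^3 = 1000 ordered triples (a,b,c).
  e.g. a=a1, b=a2, c=a3: lhs=a1 != rhs=0
  e.g. a=a1, b=a2, c=a4: lhs=a1 != rhs=0
Total violating triples: 336


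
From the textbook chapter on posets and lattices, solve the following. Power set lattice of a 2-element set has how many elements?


Power set = 2^n.
2^2 = 4


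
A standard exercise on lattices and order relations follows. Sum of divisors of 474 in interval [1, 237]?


Interval [1,237] in divisors of 474: [1, 3, 79, 237]
Sum = 320


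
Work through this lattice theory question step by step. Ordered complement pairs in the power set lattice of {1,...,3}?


Complement pair (a,b): a meet b = bottom, a join b = top.
Here: A intersect B = {} and A union B = {1,...,3}.
Pairs found: ({},{1,2,3}), ({1},{2,3}), ({2},{1,3}), ({3},{1,2}), ... (4 more)
Total ordered pairs: 8


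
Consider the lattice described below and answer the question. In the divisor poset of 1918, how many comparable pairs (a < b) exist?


A comparable pair {a,b} has a < b or b < a in the order.
Count unordered pairs where one element is strictly below the other.
Examples: {1,2}, {1,7}, {1,14}, {1,137}, ...
Total comparable pairs: 19


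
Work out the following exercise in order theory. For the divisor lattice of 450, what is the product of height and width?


Height = length of longest chain minus 1; width = size of largest antichain.
A maximum chain: 1 | 5 | 25 | 75 | 225 | 450  (height 5).
A maximum antichain: {6, 9, 10, 15, 25}  (width 5).
Product = 5 * 5 = 25


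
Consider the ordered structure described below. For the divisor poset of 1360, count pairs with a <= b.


The order relation is {(a,b) : a <= b}, reflexive so it includes (a,a).
Examples: (1,1), (1,10), (1,136), (1,1360), (1,16), ...
Total ordered pairs: 135


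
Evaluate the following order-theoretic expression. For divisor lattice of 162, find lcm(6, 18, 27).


In a divisor lattice, join = lcm (least common multiple).
Compute lcm iteratively: start with first element, then lcm(current, next).
Elements: [6, 18, 27]
lcm(6,18) = 18
lcm(18,27) = 54
Final lcm = 54


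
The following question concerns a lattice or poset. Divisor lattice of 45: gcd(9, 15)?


Meet=gcd.
gcd(9,15)=3


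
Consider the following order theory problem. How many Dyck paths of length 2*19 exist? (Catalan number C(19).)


C(n) = C(2n, n) / (n+1).
C(38, 19) = 35345263800
C(19) = 35345263800 / 20 = 1767263190


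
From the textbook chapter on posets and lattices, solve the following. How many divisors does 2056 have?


Divisors of 2056: [1, 2, 4, 8, 257, 514, 1028, 2056]
Count: 8


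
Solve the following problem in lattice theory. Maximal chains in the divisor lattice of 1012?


A maximal chain goes from the minimum element to a maximal element via cover relations.
Counting all min-to-max paths in the cover graph.
Total maximal chains: 12


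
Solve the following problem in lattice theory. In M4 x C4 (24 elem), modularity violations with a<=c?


Modular law: if a <= c then a v (b ^ c) = (a v b) ^ c.
Check all triples (a,b,c) with a <= c among 24 elements.
This lattice is modular (diamonds M_m and their chain-products are modular).
Total violating triples: 0


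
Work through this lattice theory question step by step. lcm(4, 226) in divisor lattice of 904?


Join=lcm.
gcd(4,226)=2
lcm=452


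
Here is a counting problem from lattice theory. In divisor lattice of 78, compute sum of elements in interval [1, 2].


Interval [1,2] in divisors of 78: [1, 2]
Sum = 3


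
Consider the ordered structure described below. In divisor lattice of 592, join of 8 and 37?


In a divisor lattice, join = lcm (least common multiple).
gcd(8,37) = 1
lcm(8,37) = 8*37/gcd = 296/1 = 296


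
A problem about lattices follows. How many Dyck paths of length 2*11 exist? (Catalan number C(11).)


C(n) = C(2n, n) / (n+1).
C(22, 11) = 705432
C(11) = 705432 / 12 = 58786


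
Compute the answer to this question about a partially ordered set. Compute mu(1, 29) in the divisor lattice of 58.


In a divisor lattice, mu(a,b) = mu(b/a) where mu is the classical Mobius function.
b/a = 29/1 = 29
Prime factorization of 29: primes [29]
29 is squarefree with 1 prime factor(s), so mu(29) = (-1)^1 = -1


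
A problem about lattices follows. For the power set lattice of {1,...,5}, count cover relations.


A cover relation a -< b holds when a < b with no c strictly between.
Cover relations:
  {} -< {1}
  {} -< {2}
  {} -< {3}
  {} -< {4}
  {} -< {5}
  {1} -< {1,2}
  {1} -< {1,3}
  {1} -< {1,4}
  ...72 more
Total: 80


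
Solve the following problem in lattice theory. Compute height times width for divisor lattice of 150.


Height = length of longest chain minus 1; width = size of largest antichain.
A maximum chain: 1 | 5 | 25 | 75 | 150  (height 4).
A maximum antichain: {6, 10, 15, 25}  (width 4).
Product = 4 * 4 = 16


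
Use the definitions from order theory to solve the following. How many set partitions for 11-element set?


B(n) = number of set partitions of an n-element set.
B(n) satisfies the recurrence: B(n+1) = sum_k C(n,k)*B(k).
B(11) = 678570


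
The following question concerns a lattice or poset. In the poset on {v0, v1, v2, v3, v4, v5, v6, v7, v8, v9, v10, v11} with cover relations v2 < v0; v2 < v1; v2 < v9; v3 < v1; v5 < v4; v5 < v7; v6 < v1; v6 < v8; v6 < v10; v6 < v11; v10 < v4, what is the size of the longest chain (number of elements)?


A chain is a totally ordered subset; we count the number of elements in a maximum chain.
Compute, for each element x, the size of the longest chain ending at x:
  v2: 1
  v3: 1
  v5: 1
  v6: 1
  v0: 2
  v7: 2
  ...
A maximum chain: v6 < v10 < v4
Number of elements in the longest chain: 3


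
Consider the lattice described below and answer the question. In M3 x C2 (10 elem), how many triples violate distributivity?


Distributive law: a ^ (b v c) = (a ^ b) v (a ^ c).
Check all 10^3 = 1000 ordered triples (a,b,c).
  e.g. a=(a1,0), b=(a2,0), c=(a3,0): lhs=(a1,0) != rhs=(0,0)
  e.g. a=(a1,0), b=(a2,0), c=(a3,1): lhs=(a1,0) != rhs=(0,0)
Total violating triples: 48


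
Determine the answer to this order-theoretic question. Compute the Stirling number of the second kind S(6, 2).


S(n,k) = k*S(n-1,k) + S(n-1,k-1).
S(5,2) = 15, S(5,1) = 1
S(6,2) = 2*15 + 1 = 30 + 1
S(6,2) = 31


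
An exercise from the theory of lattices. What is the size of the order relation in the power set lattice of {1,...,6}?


The order relation is {(a,b) : a <= b}, reflexive so it includes (a,a).
Examples: ({},{}), ({},{1,2}), ({},{1,2,3}), ({},{1,2,3,4}), ({},{1,2,3,4,5}), ...
Total ordered pairs: 729


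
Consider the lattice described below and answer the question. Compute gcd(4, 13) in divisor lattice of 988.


In a divisor lattice, meet = gcd (greatest common divisor).
By Euclidean algorithm or factoring: gcd(4,13) = 1


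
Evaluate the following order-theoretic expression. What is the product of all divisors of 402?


Divisors of 402: [1, 2, 3, 6, 67, 134, 201, 402]
Product = n^(d(n)/2) = 402^(8/2)
Product = 26115852816


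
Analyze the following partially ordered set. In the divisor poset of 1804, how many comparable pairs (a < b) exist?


A comparable pair {a,b} has a < b or b < a in the order.
Count unordered pairs where one element is strictly below the other.
Examples: {1,2}, {1,4}, {1,11}, {1,22}, ...
Total comparable pairs: 42


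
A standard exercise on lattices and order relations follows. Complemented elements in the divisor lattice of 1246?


An element a is complemented if some b has a meet b = bottom, a join b = top.
a is complemented iff gcd(a, n/a)=1, i.e. a is a unitary divisor of 1246.
Complemented elements: 1, 2, 7, 14, 89, 178, ... (2 more)
Count: 8


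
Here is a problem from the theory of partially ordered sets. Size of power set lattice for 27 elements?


Power set = 2^n.
2^27 = 134217728


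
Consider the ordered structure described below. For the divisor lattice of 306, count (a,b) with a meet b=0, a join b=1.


Complement pair (a,b): a meet b = bottom, a join b = top.
Here: gcd(a,b)=1 and lcm(a,b)=306, i.e. a*b=306 with a,b coprime.
Pairs found: (1,306), (2,153), (9,34), (17,18), ... (4 more)
Total ordered pairs: 8


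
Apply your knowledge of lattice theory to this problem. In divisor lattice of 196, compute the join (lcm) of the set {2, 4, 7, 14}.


In a divisor lattice, join = lcm (least common multiple).
Compute lcm iteratively: start with first element, then lcm(current, next).
Elements: [2, 4, 7, 14]
lcm(2,4) = 4
lcm(4,7) = 28
lcm(28,14) = 28
Final lcm = 28


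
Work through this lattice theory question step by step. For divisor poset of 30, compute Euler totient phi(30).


phi(n) = n * prod_{p|n} (1 - 1/p).
Prime divisors of 30: [2, 3, 5]
phi(30) = 30 * (1 - 1/2) * (1 - 1/3) * (1 - 1/5)
phi(30) = 8


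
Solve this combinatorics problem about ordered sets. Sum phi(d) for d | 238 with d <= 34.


Divisors of 238 up to 34: [1, 2, 7, 14, 17, 34]
phi values: [1, 1, 6, 6, 16, 16]
Sum = 46


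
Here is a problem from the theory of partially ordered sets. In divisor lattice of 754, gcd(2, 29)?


Meet=gcd.
gcd(2,29)=1


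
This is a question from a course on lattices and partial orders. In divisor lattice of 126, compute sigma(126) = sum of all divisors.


sigma(n) = sum of divisors.
Divisors of 126: [1, 2, 3, 6, 7, 9, 14, 18, 21, 42, 63, 126]
Sum = 312


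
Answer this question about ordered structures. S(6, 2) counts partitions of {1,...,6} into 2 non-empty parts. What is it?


S(n,k) = k*S(n-1,k) + S(n-1,k-1).
S(5,2) = 15, S(5,1) = 1
S(6,2) = 2*15 + 1 = 30 + 1
S(6,2) = 31


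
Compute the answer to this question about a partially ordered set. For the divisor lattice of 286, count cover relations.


A cover relation a -< b holds when a < b with no c strictly between.
Cover relations:
  1 -< 2
  1 -< 11
  1 -< 13
  2 -< 22
  2 -< 26
  11 -< 22
  11 -< 143
  13 -< 26
  ...4 more
Total: 12


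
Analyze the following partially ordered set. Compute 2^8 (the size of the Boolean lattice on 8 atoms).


Power set = 2^n.
2^8 = 256


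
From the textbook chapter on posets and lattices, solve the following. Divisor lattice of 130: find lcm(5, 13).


In a divisor lattice, join = lcm (least common multiple).
gcd(5,13) = 1
lcm(5,13) = 5*13/gcd = 65/1 = 65


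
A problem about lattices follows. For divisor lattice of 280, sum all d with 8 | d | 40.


Interval [8,40] in divisors of 280: [8, 40]
Sum = 48


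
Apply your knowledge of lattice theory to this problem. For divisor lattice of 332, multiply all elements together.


Divisors of 332: [1, 2, 4, 83, 166, 332]
Product = n^(d(n)/2) = 332^(6/2)
Product = 36594368


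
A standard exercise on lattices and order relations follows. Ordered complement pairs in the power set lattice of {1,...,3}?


Complement pair (a,b): a meet b = bottom, a join b = top.
Here: A intersect B = {} and A union B = {1,...,3}.
Pairs found: ({},{1,2,3}), ({1},{2,3}), ({2},{1,3}), ({3},{1,2}), ... (4 more)
Total ordered pairs: 8


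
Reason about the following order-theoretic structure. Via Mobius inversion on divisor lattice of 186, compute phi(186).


phi(n) = n * prod_{p|n} (1 - 1/p).
Prime divisors of 186: [2, 3, 31]
phi(186) = 186 * (1 - 1/2) * (1 - 1/3) * (1 - 1/31)
phi(186) = 60


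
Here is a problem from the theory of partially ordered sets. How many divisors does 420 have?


Divisors of 420: [1, 2, 3, 4, 5, 6, 7, 10, 12, 14, 15, 20, 21, 28, 30, 35, 42, 60, 70, 84, 105, 140, 210, 420]
Count: 24


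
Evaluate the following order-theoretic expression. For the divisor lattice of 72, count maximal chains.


A maximal chain goes from the minimum element to a maximal element via cover relations.
Counting all min-to-max paths in the cover graph.
Total maximal chains: 10


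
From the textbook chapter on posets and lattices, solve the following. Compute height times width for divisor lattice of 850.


Height = length of longest chain minus 1; width = size of largest antichain.
A maximum chain: 1 | 17 | 85 | 425 | 850  (height 4).
A maximum antichain: {10, 25, 34, 85}  (width 4).
Product = 4 * 4 = 16


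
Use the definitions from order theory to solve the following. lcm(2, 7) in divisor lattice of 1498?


Join=lcm.
gcd(2,7)=1
lcm=14


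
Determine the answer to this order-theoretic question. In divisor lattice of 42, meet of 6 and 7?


In a divisor lattice, meet = gcd (greatest common divisor).
By Euclidean algorithm or factoring: gcd(6,7) = 1


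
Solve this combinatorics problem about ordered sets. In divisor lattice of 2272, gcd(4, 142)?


Meet=gcd.
gcd(4,142)=2


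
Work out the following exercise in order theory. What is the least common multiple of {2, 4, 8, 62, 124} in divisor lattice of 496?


In a divisor lattice, join = lcm (least common multiple).
Compute lcm iteratively: start with first element, then lcm(current, next).
Elements: [2, 4, 8, 62, 124]
lcm(2,4) = 4
lcm(4,8) = 8
lcm(8,62) = 248
lcm(248,124) = 248
Final lcm = 248


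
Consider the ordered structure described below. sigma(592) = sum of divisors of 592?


sigma(n) = sum of divisors.
Divisors of 592: [1, 2, 4, 8, 16, 37, 74, 148, 296, 592]
Sum = 1178


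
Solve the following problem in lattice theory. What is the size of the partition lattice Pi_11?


B(n) = number of set partitions of an n-element set.
B(n) satisfies the recurrence: B(n+1) = sum_k C(n,k)*B(k).
B(11) = 678570


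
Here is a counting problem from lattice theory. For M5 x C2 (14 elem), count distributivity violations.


Distributive law: a ^ (b v c) = (a ^ b) v (a ^ c).
Check all 14^3 = 2744 ordered triples (a,b,c).
  e.g. a=(a1,0), b=(a2,0), c=(a3,0): lhs=(a1,0) != rhs=(0,0)
  e.g. a=(a1,0), b=(a2,0), c=(a3,1): lhs=(a1,0) != rhs=(0,0)
Total violating triples: 480


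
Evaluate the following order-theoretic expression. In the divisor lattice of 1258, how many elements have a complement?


An element a is complemented if some b has a meet b = bottom, a join b = top.
a is complemented iff gcd(a, n/a)=1, i.e. a is a unitary divisor of 1258.
Complemented elements: 1, 2, 17, 34, 37, 74, ... (2 more)
Count: 8


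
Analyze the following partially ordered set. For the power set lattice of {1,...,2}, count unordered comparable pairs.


A comparable pair {a,b} has a < b or b < a in the order.
Count unordered pairs where one element is strictly below the other.
Examples: {{},{1}}, {{},{2}}, {{},{1,2}}, {{1},{1,2}}, ...
Total comparable pairs: 5


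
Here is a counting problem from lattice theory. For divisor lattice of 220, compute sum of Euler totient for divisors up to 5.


Divisors of 220 up to 5: [1, 2, 4, 5]
phi values: [1, 1, 2, 4]
Sum = 8


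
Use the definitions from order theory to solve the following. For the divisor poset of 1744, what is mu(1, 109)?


In a divisor lattice, mu(a,b) = mu(b/a) where mu is the classical Mobius function.
b/a = 109/1 = 109
Prime factorization of 109: primes [109]
109 is squarefree with 1 prime factor(s), so mu(109) = (-1)^1 = -1


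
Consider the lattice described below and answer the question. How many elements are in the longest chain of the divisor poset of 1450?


A chain is a totally ordered subset; we count the number of elements in a maximum chain.
Compute, for each element x, the size of the longest chain ending at x:
  1: 1
  2: 2
  5: 2
  29: 2
  25: 3
  10: 3
  ...
A maximum chain: 1 < 2 < 10 < 50 < 1450
Number of elements in the longest chain: 5


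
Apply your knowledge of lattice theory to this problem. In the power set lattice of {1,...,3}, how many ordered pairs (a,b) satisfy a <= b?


The order relation is {(a,b) : a <= b}, reflexive so it includes (a,a).
Examples: ({},{}), ({},{1,2}), ({},{1,2,3}), ({},{1,3}), ({},{1}), ...
Total ordered pairs: 27


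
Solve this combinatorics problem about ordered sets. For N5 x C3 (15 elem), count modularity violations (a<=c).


Modular law: if a <= c then a v (b ^ c) = (a v b) ^ c.
Check all triples (a,b,c) with a <= c among 15 elements.
  e.g. a=(a,0), b=(c,0), c=(b,0): lhs=(a,0) != rhs=(b,0)
  e.g. a=(a,0), b=(c,1), c=(b,0): lhs=(a,0) != rhs=(b,0)
Total violating triples: 18


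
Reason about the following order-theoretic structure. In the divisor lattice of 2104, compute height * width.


Height = length of longest chain minus 1; width = size of largest antichain.
A maximum chain: 1 | 263 | 526 | 1052 | 2104  (height 4).
A maximum antichain: {2, 263}  (width 2).
Product = 4 * 2 = 8


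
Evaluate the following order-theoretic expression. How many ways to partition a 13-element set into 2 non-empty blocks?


S(n,k) = k*S(n-1,k) + S(n-1,k-1).
S(12,2) = 2047, S(12,1) = 1
S(13,2) = 2*2047 + 1 = 4094 + 1
S(13,2) = 4095


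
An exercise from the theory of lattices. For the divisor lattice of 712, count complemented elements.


An element a is complemented if some b has a meet b = bottom, a join b = top.
a is complemented iff gcd(a, n/a)=1, i.e. a is a unitary divisor of 712.
Complemented elements: 1, 8, 89, 712
Count: 4


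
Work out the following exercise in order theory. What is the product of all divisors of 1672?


Divisors of 1672: [1, 2, 4, 8, 11, 19, 22, 38, 44, 76, 88, 152, 209, 418, 836, 1672]
Product = n^(d(n)/2) = 1672^(16/2)
Product = 61078756237547902269915136


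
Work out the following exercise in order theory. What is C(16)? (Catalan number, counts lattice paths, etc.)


C(n) = C(2n, n) / (n+1).
C(32, 16) = 601080390
C(16) = 601080390 / 17 = 35357670


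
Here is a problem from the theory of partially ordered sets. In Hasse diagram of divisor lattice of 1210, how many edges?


A cover relation a -< b holds when a < b with no c strictly between.
Cover relations:
  1 -< 2
  1 -< 5
  1 -< 11
  2 -< 10
  2 -< 22
  5 -< 10
  5 -< 55
  10 -< 110
  ...12 more
Total: 20


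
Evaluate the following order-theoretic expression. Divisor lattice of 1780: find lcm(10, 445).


In a divisor lattice, join = lcm (least common multiple).
gcd(10,445) = 5
lcm(10,445) = 10*445/gcd = 4450/5 = 890


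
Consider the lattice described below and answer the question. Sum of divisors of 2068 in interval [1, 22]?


Interval [1,22] in divisors of 2068: [1, 2, 11, 22]
Sum = 36


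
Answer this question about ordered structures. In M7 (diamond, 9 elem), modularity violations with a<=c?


Modular law: if a <= c then a v (b ^ c) = (a v b) ^ c.
Check all triples (a,b,c) with a <= c among 9 elements.
This lattice is modular (diamonds M_m and their chain-products are modular).
Total violating triples: 0


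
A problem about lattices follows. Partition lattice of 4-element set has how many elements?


B(n) = number of set partitions of an n-element set.
B(n) satisfies the recurrence: B(n+1) = sum_k C(n,k)*B(k).
B(4) = 15


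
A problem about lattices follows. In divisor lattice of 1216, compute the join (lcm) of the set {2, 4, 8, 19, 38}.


In a divisor lattice, join = lcm (least common multiple).
Compute lcm iteratively: start with first element, then lcm(current, next).
Elements: [2, 4, 8, 19, 38]
lcm(2,4) = 4
lcm(4,8) = 8
lcm(8,19) = 152
lcm(152,38) = 152
Final lcm = 152


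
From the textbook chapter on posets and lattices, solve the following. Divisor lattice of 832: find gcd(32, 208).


In a divisor lattice, meet = gcd (greatest common divisor).
By Euclidean algorithm or factoring: gcd(32,208) = 16


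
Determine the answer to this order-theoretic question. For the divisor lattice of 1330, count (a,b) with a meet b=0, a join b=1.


Complement pair (a,b): a meet b = bottom, a join b = top.
Here: gcd(a,b)=1 and lcm(a,b)=1330, i.e. a*b=1330 with a,b coprime.
Pairs found: (1,1330), (2,665), (5,266), (7,190), ... (12 more)
Total ordered pairs: 16


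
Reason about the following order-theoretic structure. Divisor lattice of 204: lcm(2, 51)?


Join=lcm.
gcd(2,51)=1
lcm=102


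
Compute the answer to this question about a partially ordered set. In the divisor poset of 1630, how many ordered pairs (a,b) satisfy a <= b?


The order relation is {(a,b) : a <= b}, reflexive so it includes (a,a).
Examples: (1,1), (1,10), (1,163), (1,1630), (1,2), ...
Total ordered pairs: 27


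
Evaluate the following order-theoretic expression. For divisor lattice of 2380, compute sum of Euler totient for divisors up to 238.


Divisors of 2380 up to 238: [1, 2, 4, 5, 7, 10, 14, 17, 20, 28, 34, 35, 68, 70, 85, 119, 140, 170, 238]
phi values: [1, 1, 2, 4, 6, 4, 6, 16, 8, 12, 16, 24, 32, 24, 64, 96, 48, 64, 96]
Sum = 524


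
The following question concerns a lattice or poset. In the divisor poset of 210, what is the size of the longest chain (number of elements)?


A chain is a totally ordered subset; we count the number of elements in a maximum chain.
Compute, for each element x, the size of the longest chain ending at x:
  1: 1
  2: 2
  3: 2
  5: 2
  7: 2
  6: 3
  ...
A maximum chain: 1 < 2 < 6 < 30 < 210
Number of elements in the longest chain: 5


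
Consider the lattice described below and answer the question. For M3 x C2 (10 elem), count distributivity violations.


Distributive law: a ^ (b v c) = (a ^ b) v (a ^ c).
Check all 10^3 = 1000 ordered triples (a,b,c).
  e.g. a=(a1,0), b=(a2,0), c=(a3,0): lhs=(a1,0) != rhs=(0,0)
  e.g. a=(a1,0), b=(a2,0), c=(a3,1): lhs=(a1,0) != rhs=(0,0)
Total violating triples: 48


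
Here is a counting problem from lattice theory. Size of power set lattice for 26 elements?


Power set = 2^n.
2^26 = 67108864


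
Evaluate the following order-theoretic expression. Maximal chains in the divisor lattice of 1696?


A maximal chain goes from the minimum element to a maximal element via cover relations.
Counting all min-to-max paths in the cover graph.
Total maximal chains: 6


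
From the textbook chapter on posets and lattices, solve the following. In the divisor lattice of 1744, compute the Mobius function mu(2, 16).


In a divisor lattice, mu(a,b) = mu(b/a) where mu is the classical Mobius function.
b/a = 16/2 = 8
Prime factorization of 8: primes [2]
8 is not squarefree, so mu(8) = 0


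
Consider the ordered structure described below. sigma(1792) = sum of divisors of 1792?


sigma(n) = sum of divisors.
Divisors of 1792: [1, 2, 4, 7, 8, 14, 16, 28, 32, 56, 64, 112, 128, 224, 256, 448, 896, 1792]
Sum = 4088


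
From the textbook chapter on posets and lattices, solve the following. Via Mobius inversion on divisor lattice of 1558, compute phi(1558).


phi(n) = n * prod_{p|n} (1 - 1/p).
Prime divisors of 1558: [2, 19, 41]
phi(1558) = 1558 * (1 - 1/2) * (1 - 1/19) * (1 - 1/41)
phi(1558) = 720


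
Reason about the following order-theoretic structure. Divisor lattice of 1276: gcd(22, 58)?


Meet=gcd.
gcd(22,58)=2


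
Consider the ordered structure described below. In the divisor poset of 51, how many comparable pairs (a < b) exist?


A comparable pair {a,b} has a < b or b < a in the order.
Count unordered pairs where one element is strictly below the other.
Examples: {1,3}, {1,17}, {1,51}, {3,51}, ...
Total comparable pairs: 5


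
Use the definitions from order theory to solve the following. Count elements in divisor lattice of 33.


Divisors of 33: [1, 3, 11, 33]
Count: 4


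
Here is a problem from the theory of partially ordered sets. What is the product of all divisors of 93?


Divisors of 93: [1, 3, 31, 93]
Product = n^(d(n)/2) = 93^(4/2)
Product = 8649


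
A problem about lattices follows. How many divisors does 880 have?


Divisors of 880: [1, 2, 4, 5, 8, 10, 11, 16, 20, 22, 40, 44, 55, 80, 88, 110, 176, 220, 440, 880]
Count: 20


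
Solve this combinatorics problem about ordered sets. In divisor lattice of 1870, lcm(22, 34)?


Join=lcm.
gcd(22,34)=2
lcm=374


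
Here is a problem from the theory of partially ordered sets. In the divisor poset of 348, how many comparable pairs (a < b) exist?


A comparable pair {a,b} has a < b or b < a in the order.
Count unordered pairs where one element is strictly below the other.
Examples: {1,2}, {1,3}, {1,4}, {1,6}, ...
Total comparable pairs: 42


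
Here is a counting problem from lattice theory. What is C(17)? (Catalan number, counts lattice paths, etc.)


C(n) = C(2n, n) / (n+1).
C(34, 17) = 2333606220
C(17) = 2333606220 / 18 = 129644790


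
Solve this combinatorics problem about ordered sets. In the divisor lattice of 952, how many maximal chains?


A maximal chain goes from the minimum element to a maximal element via cover relations.
Counting all min-to-max paths in the cover graph.
Total maximal chains: 20


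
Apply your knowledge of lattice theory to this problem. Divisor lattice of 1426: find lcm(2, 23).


In a divisor lattice, join = lcm (least common multiple).
gcd(2,23) = 1
lcm(2,23) = 2*23/gcd = 46/1 = 46


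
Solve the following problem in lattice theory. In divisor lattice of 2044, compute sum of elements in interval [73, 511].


Interval [73,511] in divisors of 2044: [73, 511]
Sum = 584


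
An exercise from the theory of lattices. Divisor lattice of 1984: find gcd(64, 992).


In a divisor lattice, meet = gcd (greatest common divisor).
By Euclidean algorithm or factoring: gcd(64,992) = 32


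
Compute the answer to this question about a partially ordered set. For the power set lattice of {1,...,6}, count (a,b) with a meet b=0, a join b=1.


Complement pair (a,b): a meet b = bottom, a join b = top.
Here: A intersect B = {} and A union B = {1,...,6}.
Pairs found: ({},{1,2,3,4,5,6}), ({1},{2,3,4,5,6}), ({2},{1,3,4,5,6}), ({3},{1,2,4,5,6}), ... (60 more)
Total ordered pairs: 64


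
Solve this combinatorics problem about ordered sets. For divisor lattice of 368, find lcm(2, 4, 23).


In a divisor lattice, join = lcm (least common multiple).
Compute lcm iteratively: start with first element, then lcm(current, next).
Elements: [2, 4, 23]
lcm(2,4) = 4
lcm(4,23) = 92
Final lcm = 92


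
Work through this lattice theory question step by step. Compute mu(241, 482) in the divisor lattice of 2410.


In a divisor lattice, mu(a,b) = mu(b/a) where mu is the classical Mobius function.
b/a = 482/241 = 2
Prime factorization of 2: primes [2]
2 is squarefree with 1 prime factor(s), so mu(2) = (-1)^1 = -1


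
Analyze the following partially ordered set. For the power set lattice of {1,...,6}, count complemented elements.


An element a is complemented if some b has a meet b = bottom, a join b = top.
every subset A has complement S\A, so all elements are complemented.
Complemented elements: {}, {1}, {2}, {3}, {4}, {5}, ... (58 more)
Count: 64


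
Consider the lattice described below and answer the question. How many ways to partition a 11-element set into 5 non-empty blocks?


S(n,k) = k*S(n-1,k) + S(n-1,k-1).
S(10,5) = 42525, S(10,4) = 34105
S(11,5) = 5*42525 + 34105 = 212625 + 34105
S(11,5) = 246730


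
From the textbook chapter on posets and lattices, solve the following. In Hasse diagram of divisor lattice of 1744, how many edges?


A cover relation a -< b holds when a < b with no c strictly between.
Cover relations:
  1 -< 2
  1 -< 109
  2 -< 4
  2 -< 218
  4 -< 8
  4 -< 436
  8 -< 16
  8 -< 872
  ...5 more
Total: 13


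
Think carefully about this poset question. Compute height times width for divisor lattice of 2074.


Height = length of longest chain minus 1; width = size of largest antichain.
A maximum chain: 1 | 61 | 1037 | 2074  (height 3).
A maximum antichain: {2, 17, 61}  (width 3).
Product = 3 * 3 = 9


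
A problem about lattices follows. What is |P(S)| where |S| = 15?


Power set = 2^n.
2^15 = 32768


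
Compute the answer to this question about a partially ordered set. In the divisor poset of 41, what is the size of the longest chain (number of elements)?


A chain is a totally ordered subset; we count the number of elements in a maximum chain.
Compute, for each element x, the size of the longest chain ending at x:
  1: 1
  41: 2
A maximum chain: 1 < 41
Number of elements in the longest chain: 2


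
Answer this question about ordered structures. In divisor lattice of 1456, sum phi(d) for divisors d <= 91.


Divisors of 1456 up to 91: [1, 2, 4, 7, 8, 13, 14, 16, 26, 28, 52, 56, 91]
phi values: [1, 1, 2, 6, 4, 12, 6, 8, 12, 12, 24, 24, 72]
Sum = 184


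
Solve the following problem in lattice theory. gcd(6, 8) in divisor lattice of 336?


Meet=gcd.
gcd(6,8)=2


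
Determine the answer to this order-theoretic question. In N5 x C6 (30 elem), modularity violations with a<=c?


Modular law: if a <= c then a v (b ^ c) = (a v b) ^ c.
Check all triples (a,b,c) with a <= c among 30 elements.
  e.g. a=(a,0), b=(c,0), c=(b,0): lhs=(a,0) != rhs=(b,0)
  e.g. a=(a,0), b=(c,1), c=(b,0): lhs=(a,0) != rhs=(b,0)
Total violating triples: 126
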